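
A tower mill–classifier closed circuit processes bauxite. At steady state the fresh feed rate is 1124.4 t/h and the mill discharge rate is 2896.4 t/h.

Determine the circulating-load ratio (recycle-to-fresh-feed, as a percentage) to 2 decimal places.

Discharge = new feed + return, hence
R = M − F = 2896.4 − 1124.4 = 1772.0 t/h
CL = 100·R/F = 100·1772.0/1124.4 = 157.60 %

CL = 157.60 %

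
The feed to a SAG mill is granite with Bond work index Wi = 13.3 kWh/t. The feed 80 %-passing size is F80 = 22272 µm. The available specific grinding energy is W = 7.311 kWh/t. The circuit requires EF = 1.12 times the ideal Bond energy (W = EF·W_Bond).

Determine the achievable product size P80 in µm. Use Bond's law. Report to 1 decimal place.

W = 10 Wi (1/√P80 − 1/√F80)  [Bond]
W_Bond = W / EF = 7.311 / 1.12 = 6.5277 kWh/t
P80^(−½) = W_Bond/(10 Wi) + F80^(−½)
  = 6.5277/(10·13.3) + 1/√22272 = 0.049080 + 0.006701 = 0.055781
P80 = (1/0.055781)² = 17.9273² = 321.39 µm

P80 = 321.4 µm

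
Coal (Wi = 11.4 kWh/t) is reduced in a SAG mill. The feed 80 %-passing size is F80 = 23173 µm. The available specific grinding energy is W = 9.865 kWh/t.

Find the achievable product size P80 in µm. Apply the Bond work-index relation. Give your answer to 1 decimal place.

W_Bond = 10·Wi·(1/√P₈₀ − 1/√F₈₀)
⇒ 1/√P80 = W/(10 Wi) + 1/√F80
  = 9.8650/(10·11.4) + 1/√23173 = 0.086535 + 0.006569 = 0.093104
P80 = (1/0.093104)² = 10.7407² = 115.36 µm

P80 = 115.4 µm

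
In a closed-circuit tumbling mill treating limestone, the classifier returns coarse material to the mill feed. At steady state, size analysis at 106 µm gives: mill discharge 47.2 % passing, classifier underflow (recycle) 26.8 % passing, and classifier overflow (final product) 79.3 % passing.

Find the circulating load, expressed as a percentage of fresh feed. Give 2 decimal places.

Two-product formula at 106 µm:
r = (o − d)/(d − u)
r = (79.3 − 47.2)/(47.2 − 26.8) = 32.1/20.4 = 1.5735
CL = 100·r = 157.35 %

CL = 157.35 %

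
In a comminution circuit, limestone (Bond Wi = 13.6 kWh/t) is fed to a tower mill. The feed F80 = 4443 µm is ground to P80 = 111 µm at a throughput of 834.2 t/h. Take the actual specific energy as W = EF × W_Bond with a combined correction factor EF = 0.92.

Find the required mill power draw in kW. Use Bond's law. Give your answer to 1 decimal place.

P = 8341.0 kW

Bond:  W = 10 Wi (1/√P − 1/√F)
W = 10·13.6·(1/√111 − 1/√4443) = 10·13.6·(0.079913) = 10.8682 kWh/t
With EF = 0.92: W = 10.8682·0.92 = 9.9988 kWh/t
Mill draw = 9.9988 × 834.2 = 8341.0 kW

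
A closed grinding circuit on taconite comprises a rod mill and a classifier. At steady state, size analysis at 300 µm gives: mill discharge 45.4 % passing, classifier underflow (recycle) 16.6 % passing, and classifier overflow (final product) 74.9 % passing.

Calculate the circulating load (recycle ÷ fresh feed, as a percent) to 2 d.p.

Balance %-passing 300 µm (r = R/F):
d + r·d = r·u + o → r(d−u) = o−d
r = (74.9 − 45.4)/(45.4 − 16.6) = 29.5/28.8 = 1.0243
CL = 100·r = 102.43 %

CL = 102.43 %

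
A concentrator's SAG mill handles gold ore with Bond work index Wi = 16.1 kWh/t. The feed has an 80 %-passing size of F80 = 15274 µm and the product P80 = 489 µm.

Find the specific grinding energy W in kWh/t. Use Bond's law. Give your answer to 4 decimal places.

W = 10·Wi·[P80^(−½) − F80^(−½)]
1/√489 = 0.045222;  1/√15274 = 0.008091
W = 10·16.1·(0.045222 − 0.008091) = 5.9780 kWh/t

W = 5.9780 kWh/t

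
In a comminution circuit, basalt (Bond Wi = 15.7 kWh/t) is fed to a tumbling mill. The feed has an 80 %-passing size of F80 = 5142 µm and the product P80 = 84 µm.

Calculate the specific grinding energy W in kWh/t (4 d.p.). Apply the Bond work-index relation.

W = 10 Wi (P80^-0.5 − F80^-0.5)
1/√84 = 0.109109;  1/√5142 = 0.013945
W = 10·15.7·(0.109109 − 0.013945) = 14.9407 kWh/t

W = 14.9407 kWh/t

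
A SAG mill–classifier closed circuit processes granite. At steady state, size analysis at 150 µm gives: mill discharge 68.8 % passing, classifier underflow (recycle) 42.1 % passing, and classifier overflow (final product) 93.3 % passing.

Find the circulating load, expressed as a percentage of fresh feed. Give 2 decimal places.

Two-product formula at 150 µm:
Fd + Rd = Ru + Fo ⇒ R/F = (o−d)/(d−u)
r = (93.3 − 68.8)/(68.8 − 42.1) = 24.5/26.7 = 0.9176
CL = 100·r = 91.76 %

CL = 91.76 %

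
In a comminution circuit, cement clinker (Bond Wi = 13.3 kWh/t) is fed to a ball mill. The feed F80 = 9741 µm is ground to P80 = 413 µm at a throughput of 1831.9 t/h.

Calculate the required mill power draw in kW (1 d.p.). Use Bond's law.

W = 10·Wi·[P80^(−½) − F80^(−½)]
W = 10·13.3·(1/√413 − 1/√9741) = 10·13.3·(0.039075) = 5.1969 kWh/t
Power = W × throughput = 5.1969 kWh/t × 1831.9 t/h = 9520.3 kW

P = 9520.3 kW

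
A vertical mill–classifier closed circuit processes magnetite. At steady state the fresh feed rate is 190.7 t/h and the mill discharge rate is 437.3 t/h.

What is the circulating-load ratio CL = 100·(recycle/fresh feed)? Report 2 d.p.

CL = 129.31 %

Discharge = new feed + return, hence
R = M − F = 437.3 − 190.7 = 246.6 t/h
CL = 100·R/F = 100·246.6/190.7 = 129.31 %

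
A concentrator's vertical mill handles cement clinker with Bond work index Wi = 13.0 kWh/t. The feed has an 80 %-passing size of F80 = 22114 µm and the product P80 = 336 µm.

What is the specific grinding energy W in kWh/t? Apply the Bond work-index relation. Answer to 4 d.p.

W_Bond = 10·Wi·(1/√P₈₀ − 1/√F₈₀)
1/√336 = 0.054554;  1/√22114 = 0.006725
W = 10·13.0·(0.054554 − 0.006725) = 6.2179 kWh/t

W = 6.2179 kWh/t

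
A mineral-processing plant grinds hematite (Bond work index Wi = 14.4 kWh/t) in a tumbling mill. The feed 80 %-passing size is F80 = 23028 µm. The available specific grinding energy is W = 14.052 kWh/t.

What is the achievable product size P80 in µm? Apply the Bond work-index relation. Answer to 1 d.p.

W = 10 Wi (P80^-0.5 − F80^-0.5)
⇒ 1/√P80 = W/(10·Wi) + 1/√F80
  = 14.0520/(10·14.4) + 1/√23028 = 0.097583 + 0.006590 = 0.104173
P80 = (1/0.104173)² = 9.5994² = 92.15 µm

P80 = 92.1 µm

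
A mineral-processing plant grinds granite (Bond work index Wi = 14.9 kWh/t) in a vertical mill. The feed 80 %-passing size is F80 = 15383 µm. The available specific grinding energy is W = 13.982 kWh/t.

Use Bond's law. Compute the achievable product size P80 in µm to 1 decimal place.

P80 = 96.3 µm

W_Bond = 10·Wi·(1/√P₈₀ − 1/√F₈₀)
⇒ 1/√P80 = W/(10·Wi) + 1/√F80
  = 13.9820/(10·14.9) + 1/√15383 = 0.093839 + 0.008063 = 0.101902
P80 = (1/0.101902)² = 9.8134² = 96.30 µm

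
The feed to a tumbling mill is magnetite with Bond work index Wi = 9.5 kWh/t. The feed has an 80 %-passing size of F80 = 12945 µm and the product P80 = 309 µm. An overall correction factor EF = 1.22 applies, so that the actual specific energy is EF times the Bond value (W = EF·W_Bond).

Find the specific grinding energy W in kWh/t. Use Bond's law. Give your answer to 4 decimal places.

W = 5.5747 kWh/t

W = 10·Wi·[P80^(−½) − F80^(−½)]
1/√309 = 0.056888;  1/√12945 = 0.008789
W = 10·9.5·(0.056888 − 0.008789) = 4.5694 kWh/t
W_actual = 1.22 × 4.5694 = 5.5747 kWh/t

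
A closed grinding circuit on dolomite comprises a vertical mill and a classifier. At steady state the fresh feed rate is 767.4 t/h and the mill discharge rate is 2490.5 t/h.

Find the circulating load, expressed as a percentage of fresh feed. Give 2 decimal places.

CL = 224.54 %

Steady state: M = F + R.
R = M − F = 2490.5 − 767.4 = 1723.1 t/h
CL = 100·R/F = 100·1723.1/767.4 = 224.54 %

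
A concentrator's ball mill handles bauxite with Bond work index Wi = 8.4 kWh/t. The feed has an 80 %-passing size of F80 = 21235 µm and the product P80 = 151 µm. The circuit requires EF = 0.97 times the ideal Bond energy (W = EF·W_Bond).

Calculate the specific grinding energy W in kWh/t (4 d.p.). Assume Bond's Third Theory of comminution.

W = 10 Wi / √P80 − 10 Wi / √F80
1/√151 = 0.081379;  1/√21235 = 0.006862
W = 10·8.4·(0.081379 − 0.006862) = 6.2594 kWh/t
W_actual = 0.97 × 6.2594 = 6.0716 kWh/t

W = 6.0716 kWh/t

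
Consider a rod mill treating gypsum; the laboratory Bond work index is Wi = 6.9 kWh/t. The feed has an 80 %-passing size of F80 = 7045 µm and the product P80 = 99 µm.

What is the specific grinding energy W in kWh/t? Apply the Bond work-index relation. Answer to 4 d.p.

W = 6.1127 kWh/t

Bond: W = 10·Wi·(1/√P80 − 1/√F80)
1/√99 = 0.100504;  1/√7045 = 0.011914
W = 10·6.9·(0.100504 − 0.011914) = 6.1127 kWh/t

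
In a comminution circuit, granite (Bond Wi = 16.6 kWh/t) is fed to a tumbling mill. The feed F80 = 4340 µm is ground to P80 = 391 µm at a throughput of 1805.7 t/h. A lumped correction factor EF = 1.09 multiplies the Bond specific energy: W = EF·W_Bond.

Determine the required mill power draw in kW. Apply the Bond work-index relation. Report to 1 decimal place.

P = 11563.6 kW

Bond: W = 10·Wi·(1/√P80 − 1/√F80)
W = 10·16.6·(1/√391 − 1/√4340) = 10·16.6·(0.035393) = 5.8752 kWh/t
W_actual = 1.09 × 5.8752 = 6.4040 kWh/t
Power = W × throughput = 6.4040 kWh/t × 1805.7 t/h = 11563.6 kW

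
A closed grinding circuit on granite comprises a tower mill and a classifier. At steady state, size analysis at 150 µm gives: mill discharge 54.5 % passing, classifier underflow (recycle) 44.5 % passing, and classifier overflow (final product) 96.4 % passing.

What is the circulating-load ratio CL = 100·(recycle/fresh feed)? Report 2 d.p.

Two-product formula at 150 µm:
r = (o − d)/(d − u)
r = (96.4 − 54.5)/(54.5 − 44.5) = 41.9/10.0 = 4.1900
CL = 100·r = 419.00 %

CL = 419.00 %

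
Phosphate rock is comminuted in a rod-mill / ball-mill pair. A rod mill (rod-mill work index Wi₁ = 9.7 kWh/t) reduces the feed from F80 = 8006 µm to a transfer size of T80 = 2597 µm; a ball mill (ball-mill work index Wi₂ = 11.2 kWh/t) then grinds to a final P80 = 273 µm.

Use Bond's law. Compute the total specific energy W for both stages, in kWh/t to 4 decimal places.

W = 5.4001 kWh/t

W = 10 Wi (P80^-0.5 − F80^-0.5)
Stage 1 (8006→2597 µm, Wi₁=9.7): W₁ = 10·9.7·(0.019623 − 0.011176) = 0.8193 kWh/t
Stage 2 (2597→273 µm, Wi₂=11.2): W₂ = 10·11.2·(0.060523 − 0.019623) = 4.5808 kWh/t
W = W₁ + W₂ = 0.8193 + 4.5808 = 5.4001 kWh/t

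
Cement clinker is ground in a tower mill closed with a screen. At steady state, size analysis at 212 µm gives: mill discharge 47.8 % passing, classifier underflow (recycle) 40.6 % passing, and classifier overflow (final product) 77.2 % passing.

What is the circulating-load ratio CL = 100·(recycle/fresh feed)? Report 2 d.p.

Classifier node, passing 212 µm:
(1+r)·d = r·u + o ⇒ r = (o−d)/(d−u)
r = (77.2 − 47.8)/(47.8 − 40.6) = 29.4/7.2 = 4.0833
CL = 100·r = 408.33 %

CL = 408.33 %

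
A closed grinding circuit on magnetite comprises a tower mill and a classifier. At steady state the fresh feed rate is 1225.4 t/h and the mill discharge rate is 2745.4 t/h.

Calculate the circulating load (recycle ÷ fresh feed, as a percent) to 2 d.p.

M = F + R at steady state, so:
R = M − F = 2745.4 − 1225.4 = 1520.0 t/h
CL = 100·R/F = 100·1520.0/1225.4 = 124.04 %

CL = 124.04 %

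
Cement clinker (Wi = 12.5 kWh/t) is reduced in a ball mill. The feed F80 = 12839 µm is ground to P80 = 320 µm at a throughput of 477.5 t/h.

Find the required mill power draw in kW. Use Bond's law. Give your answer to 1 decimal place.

W = 10·Wi·(P80^(-½) − F80^(-½))
W = 10·12.5·(1/√320 − 1/√12839) = 10·12.5·(0.047076) = 5.8845 kWh/t
P_mill = W·ṁ = 5.8845·477.5 = 2809.9 kW

P = 2809.9 kW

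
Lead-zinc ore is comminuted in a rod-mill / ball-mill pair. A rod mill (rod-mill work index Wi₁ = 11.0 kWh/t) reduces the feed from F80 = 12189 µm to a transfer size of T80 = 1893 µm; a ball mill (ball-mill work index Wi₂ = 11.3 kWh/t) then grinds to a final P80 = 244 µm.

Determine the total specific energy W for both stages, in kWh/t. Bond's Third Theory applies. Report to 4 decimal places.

W = 6.1688 kWh/t

Bond: W = 10·Wi·(1/√P80 − 1/√F80)
Stage 1 (12189→1893 µm, Wi₁=11.0): W₁ = 10·11.0·(0.022984 − 0.009058) = 1.5319 kWh/t
Stage 2 (1893→244 µm, Wi₂=11.3): W₂ = 10·11.3·(0.064018 − 0.022984) = 4.6369 kWh/t
W = W₁ + W₂ = 1.5319 + 4.6369 = 6.1688 kWh/t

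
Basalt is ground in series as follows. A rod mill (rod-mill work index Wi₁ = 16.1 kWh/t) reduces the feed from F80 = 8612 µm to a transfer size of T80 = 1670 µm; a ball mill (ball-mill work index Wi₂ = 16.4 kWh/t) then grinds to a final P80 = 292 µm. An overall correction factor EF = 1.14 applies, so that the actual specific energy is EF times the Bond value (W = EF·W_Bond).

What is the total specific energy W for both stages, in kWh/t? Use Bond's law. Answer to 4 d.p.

W = 8.8795 kWh/t

W = 10 Wi (1/√P80 − 1/√F80)  [Bond]
Stage 1 (8612→1670 µm, Wi₁=16.1): W₁ = 10·16.1·(0.024470 − 0.010776) = 2.2048 kWh/t
Stage 2 (1670→292 µm, Wi₂=16.4): W₂ = 10·16.4·(0.058521 − 0.024470) = 5.5842 kWh/t
W = W₁ + W₂ = 2.2048 + 5.5842 = 7.7891 kWh/t
Apply correction: 7.7891 × 1.14 = 8.8795 kWh/t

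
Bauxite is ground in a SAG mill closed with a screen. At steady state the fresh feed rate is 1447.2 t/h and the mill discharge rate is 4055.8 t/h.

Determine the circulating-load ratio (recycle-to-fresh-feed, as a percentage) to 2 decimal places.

M = F + R at steady state, so:
R = M − F = 4055.8 − 1447.2 = 2608.6 t/h
CL = 100·R/F = 100·2608.6/1447.2 = 180.25 %

CL = 180.25 %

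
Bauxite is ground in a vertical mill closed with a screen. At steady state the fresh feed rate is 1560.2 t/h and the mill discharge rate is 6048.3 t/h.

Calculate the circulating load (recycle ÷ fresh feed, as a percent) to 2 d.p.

Discharge = new feed + return, hence
R = M − F = 6048.3 − 1560.2 = 4488.1 t/h
CL = 100·R/F = 100·4488.1/1560.2 = 287.66 %

CL = 287.66 %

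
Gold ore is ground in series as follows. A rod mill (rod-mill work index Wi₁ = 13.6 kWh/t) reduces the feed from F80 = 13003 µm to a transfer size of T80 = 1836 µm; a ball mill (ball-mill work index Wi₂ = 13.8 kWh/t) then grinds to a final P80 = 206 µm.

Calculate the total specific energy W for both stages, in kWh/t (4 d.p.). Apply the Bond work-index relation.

W_Bond = 10·Wi·(1/√P₈₀ − 1/√F₈₀)
Stage 1 (13003→1836 µm, Wi₁=13.6): W₁ = 10·13.6·(0.023338 − 0.008770) = 1.9813 kWh/t
Stage 2 (1836→206 µm, Wi₂=13.8): W₂ = 10·13.8·(0.069673 − 0.023338) = 6.3943 kWh/t
W = W₁ + W₂ = 1.9813 + 6.3943 = 8.3756 kWh/t

W = 8.3756 kWh/t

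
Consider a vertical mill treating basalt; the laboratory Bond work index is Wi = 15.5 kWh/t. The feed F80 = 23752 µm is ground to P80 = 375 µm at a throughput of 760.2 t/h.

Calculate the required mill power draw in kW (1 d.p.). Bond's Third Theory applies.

Bond: W = 10·Wi·(1/√P80 − 1/√F80)
W = 10·15.5·(1/√375 − 1/√23752) = 10·15.5·(0.045151) = 6.9984 kWh/t
P_mill = W·ṁ = 6.9984·760.2 = 5320.2 kW

P = 5320.2 kW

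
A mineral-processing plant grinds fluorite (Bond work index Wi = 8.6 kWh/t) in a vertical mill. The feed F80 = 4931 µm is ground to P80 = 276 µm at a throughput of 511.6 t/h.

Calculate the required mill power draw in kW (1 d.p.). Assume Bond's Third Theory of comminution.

W = 10·Wi·(P80^(-½) − F80^(-½))
W = 10·8.6·(1/√276 − 1/√4931) = 10·8.6·(0.045952) = 3.9519 kWh/t
P_mill = W·ṁ = 3.9519·511.6 = 2021.8 kW

P = 2021.8 kW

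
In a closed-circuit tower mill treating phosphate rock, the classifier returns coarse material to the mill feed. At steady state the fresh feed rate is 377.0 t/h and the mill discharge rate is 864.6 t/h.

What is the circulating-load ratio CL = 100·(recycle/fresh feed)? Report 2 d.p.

M = F + R at steady state, so:
R = M − F = 864.6 − 377.0 = 487.6 t/h
CL = 100·R/F = 100·487.6/377.0 = 129.34 %

CL = 129.34 %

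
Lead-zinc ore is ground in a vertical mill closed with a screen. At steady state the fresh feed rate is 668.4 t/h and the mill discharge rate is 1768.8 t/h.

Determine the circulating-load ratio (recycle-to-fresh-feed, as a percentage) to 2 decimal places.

CL = 164.63 %

Mill node: discharge = fresh + recycle.
R = M − F = 1768.8 − 668.4 = 1100.4 t/h
CL = 100·R/F = 100·1100.4/668.4 = 164.63 %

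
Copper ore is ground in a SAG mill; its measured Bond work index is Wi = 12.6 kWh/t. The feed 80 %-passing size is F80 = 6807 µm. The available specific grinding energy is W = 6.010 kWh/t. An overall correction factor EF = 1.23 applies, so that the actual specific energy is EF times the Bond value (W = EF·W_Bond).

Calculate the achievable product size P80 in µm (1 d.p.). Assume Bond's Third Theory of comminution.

P80 = 386.0 µm

W = 10·Wi·(P80^(-½) − F80^(-½))
W_Bond = W / EF = 6.010 / 1.23 = 4.8862 kWh/t
⇒ 1/√P80 = W_Bond/(10 Wi) + 1/√F80
  = 4.8862/(10·12.6) + 1/√6807 = 0.038779 + 0.012121 = 0.050900
P80 = (1/0.050900)² = 19.6465² = 385.98 µm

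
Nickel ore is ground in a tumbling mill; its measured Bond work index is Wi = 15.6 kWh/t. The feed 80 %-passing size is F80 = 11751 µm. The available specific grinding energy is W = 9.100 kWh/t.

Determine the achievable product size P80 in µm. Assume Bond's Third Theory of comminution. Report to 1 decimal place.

W = 10 Wi / √P80 − 10 Wi / √F80
P80^-0.5 = F80^-0.5 + W/(10 Wi)
  = 9.1000/(10·15.6) + 1/√11751 = 0.058333 + 0.009225 = 0.067558
P80 = (1/0.067558)² = 14.8020² = 219.10 µm

P80 = 219.1 µm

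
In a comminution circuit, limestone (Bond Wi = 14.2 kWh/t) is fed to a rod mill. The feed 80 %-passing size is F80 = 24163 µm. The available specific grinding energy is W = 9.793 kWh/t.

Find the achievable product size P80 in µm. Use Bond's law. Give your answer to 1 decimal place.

P80 = 175.9 µm

W = 10 Wi (P80^-0.5 − F80^-0.5)
P80^-0.5 = F80^-0.5 + W/(10 Wi)
  = 9.7930/(10·14.2) + 1/√24163 = 0.068965 + 0.006433 = 0.075398
P80 = (1/0.075398)² = 13.2630² = 175.91 µm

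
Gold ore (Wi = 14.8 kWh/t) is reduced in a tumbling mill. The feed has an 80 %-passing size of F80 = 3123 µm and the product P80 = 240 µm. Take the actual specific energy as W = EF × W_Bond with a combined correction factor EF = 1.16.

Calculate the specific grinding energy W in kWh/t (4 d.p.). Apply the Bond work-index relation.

Bond:  W = 10 Wi (1/√P − 1/√F)
1/√240 = 0.064550;  1/√3123 = 0.017894
W = 10·14.8·(0.064550 − 0.017894) = 6.9050 kWh/t
Corrected W = EF·W_Bond = 1.16·6.9050 = 8.0098 kWh/t

W = 8.0098 kWh/t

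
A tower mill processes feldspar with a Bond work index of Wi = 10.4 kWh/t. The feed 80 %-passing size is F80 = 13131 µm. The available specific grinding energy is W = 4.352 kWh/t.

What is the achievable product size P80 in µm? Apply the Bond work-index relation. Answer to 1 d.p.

W_Bond = 10·Wi·(1/√P₈₀ − 1/√F₈₀)
P80^-0.5 = F80^-0.5 + W/(10 Wi)
  = 4.3520/(10·10.4) + 1/√13131 = 0.041846 + 0.008727 = 0.050573
P80 = (1/0.050573)² = 19.7734² = 390.99 µm

P80 = 391.0 µm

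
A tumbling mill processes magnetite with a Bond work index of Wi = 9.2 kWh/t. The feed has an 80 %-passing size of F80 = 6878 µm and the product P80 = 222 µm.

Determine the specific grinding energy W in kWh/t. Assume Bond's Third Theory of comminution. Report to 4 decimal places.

W = 10·Wi·[P80^(−½) − F80^(−½)]
1/√222 = 0.067116;  1/√6878 = 0.012058
W = 10·9.2·(0.067116 − 0.012058) = 5.0653 kWh/t

W = 5.0653 kWh/t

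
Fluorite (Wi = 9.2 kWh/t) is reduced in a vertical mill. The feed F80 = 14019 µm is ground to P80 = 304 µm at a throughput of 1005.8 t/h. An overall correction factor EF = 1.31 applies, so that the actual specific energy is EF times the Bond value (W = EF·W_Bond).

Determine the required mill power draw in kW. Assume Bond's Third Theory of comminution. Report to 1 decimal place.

P = 5928.6 kW

Bond: W = 10·Wi·(1/√P80 − 1/√F80)
W = 10·9.2·(1/√304 − 1/√14019) = 10·9.2·(0.048908) = 4.4995 kWh/t
Apply correction: 4.4995 × 1.31 = 5.8944 kWh/t
Mill draw = 5.8944 × 1005.8 = 5928.6 kW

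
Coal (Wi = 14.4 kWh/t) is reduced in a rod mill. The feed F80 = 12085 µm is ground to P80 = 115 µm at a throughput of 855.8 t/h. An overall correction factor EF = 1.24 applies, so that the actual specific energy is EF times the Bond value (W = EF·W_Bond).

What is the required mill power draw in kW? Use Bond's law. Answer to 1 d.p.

P = 12859.7 kW

Bond:  W = 10 Wi (1/√P − 1/√F)
W = 10·14.4·(1/√115 − 1/√12085) = 10·14.4·(0.084154) = 12.1182 kWh/t
With EF = 1.24: W = 12.1182·1.24 = 15.0265 kWh/t
P_mill = W·ṁ = 15.0265·855.8 = 12859.7 kW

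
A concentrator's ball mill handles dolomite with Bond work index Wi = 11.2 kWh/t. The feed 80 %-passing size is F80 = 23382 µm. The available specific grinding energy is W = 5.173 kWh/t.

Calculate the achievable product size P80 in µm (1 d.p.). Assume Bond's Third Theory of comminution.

W = 10·Wi·(P80^(-½) − F80^(-½))
P80^-0.5 = F80^-0.5 + W/(10 Wi)
  = 5.1730/(10·11.2) + 1/√23382 = 0.046187 + 0.006540 = 0.052727
P80 = (1/0.052727)² = 18.9655² = 359.69 µm

P80 = 359.7 µm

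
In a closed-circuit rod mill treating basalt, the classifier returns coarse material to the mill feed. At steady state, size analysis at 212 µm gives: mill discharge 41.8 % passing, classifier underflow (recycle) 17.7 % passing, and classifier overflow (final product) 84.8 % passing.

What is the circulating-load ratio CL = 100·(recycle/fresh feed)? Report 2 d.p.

CL = 178.42 %

Mass balance on the −212 µm fraction:
Fd + Rd = Ru + Fo ⇒ R/F = (o−d)/(d−u)
r = (84.8 − 41.8)/(41.8 − 17.7) = 43.0/24.1 = 1.7842
CL = 100·r = 178.42 %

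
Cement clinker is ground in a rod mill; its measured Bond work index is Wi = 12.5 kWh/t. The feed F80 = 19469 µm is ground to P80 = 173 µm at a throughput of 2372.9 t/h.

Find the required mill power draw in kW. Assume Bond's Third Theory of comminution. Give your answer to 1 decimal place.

Bond:  W = 10 Wi (1/√P − 1/√F)
W = 10·12.5·(1/√173 − 1/√19469) = 10·12.5·(0.068862) = 8.6077 kWh/t
Mill draw = 8.6077 × 2372.9 = 20425.3 kW

P = 20425.3 kW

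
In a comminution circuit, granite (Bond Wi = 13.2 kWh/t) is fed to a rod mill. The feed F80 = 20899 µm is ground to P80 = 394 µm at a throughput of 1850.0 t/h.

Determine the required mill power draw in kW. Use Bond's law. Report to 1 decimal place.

W = 10 Wi (1/√P80 − 1/√F80)  [Bond]
W = 10·13.2·(1/√394 − 1/√20899) = 10·13.2·(0.043462) = 5.7370 kWh/t
P = W·T = 5.7370·1850.0 = 10613.4 kW

P = 10613.4 kW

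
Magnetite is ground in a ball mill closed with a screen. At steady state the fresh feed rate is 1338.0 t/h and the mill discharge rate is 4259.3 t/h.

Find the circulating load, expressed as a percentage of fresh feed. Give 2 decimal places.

Discharge = new feed + return, hence
R = M − F = 4259.3 − 1338.0 = 2921.3 t/h
CL = 100·R/F = 100·2921.3/1338.0 = 218.33 %

CL = 218.33 %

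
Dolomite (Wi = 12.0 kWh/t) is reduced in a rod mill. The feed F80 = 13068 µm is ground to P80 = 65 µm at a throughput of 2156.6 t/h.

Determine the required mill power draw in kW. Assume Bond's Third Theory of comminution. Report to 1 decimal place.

Bond: W = 10·Wi·(1/√P80 − 1/√F80)
W = 10·12.0·(1/√65 − 1/√13068) = 10·12.0·(0.115287) = 13.8344 kWh/t
P_mill = W·ṁ = 13.8344·2156.6 = 29835.4 kW

P = 29835.4 kW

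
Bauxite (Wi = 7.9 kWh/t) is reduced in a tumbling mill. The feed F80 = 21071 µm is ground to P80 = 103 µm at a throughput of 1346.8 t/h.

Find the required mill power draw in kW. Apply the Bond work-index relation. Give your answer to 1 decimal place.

P = 9750.7 kW

W = 10 Wi (P80^-0.5 − F80^-0.5)
W = 10·7.9·(1/√103 − 1/√21071) = 10·7.9·(0.091644) = 7.2399 kWh/t
P = W·T = 7.2399·1346.8 = 9750.7 kW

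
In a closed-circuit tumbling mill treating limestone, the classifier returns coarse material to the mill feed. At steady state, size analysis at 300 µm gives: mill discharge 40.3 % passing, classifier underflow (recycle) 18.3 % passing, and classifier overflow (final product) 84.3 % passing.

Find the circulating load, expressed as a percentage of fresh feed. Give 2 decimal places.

Mass balance on the −300 µm fraction:
(1+r)·d = r·u + o ⇒ r = (o−d)/(d−u)
r = (84.3 − 40.3)/(40.3 − 18.3) = 44.0/22.0 = 2.0000
CL = 100·r = 200.00 %

CL = 200.00 %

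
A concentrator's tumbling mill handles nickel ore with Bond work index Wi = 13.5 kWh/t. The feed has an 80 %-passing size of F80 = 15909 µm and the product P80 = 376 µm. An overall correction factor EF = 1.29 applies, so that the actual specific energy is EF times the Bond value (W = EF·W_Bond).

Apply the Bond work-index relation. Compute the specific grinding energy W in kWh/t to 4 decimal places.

W = 7.6004 kWh/t

W = 10·Wi·(P80^(-½) − F80^(-½))
1/√376 = 0.051571;  1/√15909 = 0.007928
W = 10·13.5·(0.051571 − 0.007928) = 5.8918 kWh/t
W_actual = 1.29 × 5.8918 = 7.6004 kWh/t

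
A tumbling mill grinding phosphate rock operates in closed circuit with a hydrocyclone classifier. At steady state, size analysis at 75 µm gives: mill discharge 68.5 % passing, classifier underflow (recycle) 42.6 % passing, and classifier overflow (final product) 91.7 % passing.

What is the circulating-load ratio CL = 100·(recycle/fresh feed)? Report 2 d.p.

CL = 89.58 %

Two-product formula at 75 µm:
d + r·d = r·u + o → r(d−u) = o−d
r = (91.7 − 68.5)/(68.5 − 42.6) = 23.2/25.9 = 0.8958
CL = 100·r = 89.58 %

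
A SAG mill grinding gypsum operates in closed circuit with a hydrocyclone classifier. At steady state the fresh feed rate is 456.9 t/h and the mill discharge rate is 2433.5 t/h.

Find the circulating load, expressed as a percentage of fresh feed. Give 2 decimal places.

M = F + R at steady state, so:
R = M − F = 2433.5 − 456.9 = 1976.6 t/h
CL = 100·R/F = 100·1976.6/456.9 = 432.61 %

CL = 432.61 %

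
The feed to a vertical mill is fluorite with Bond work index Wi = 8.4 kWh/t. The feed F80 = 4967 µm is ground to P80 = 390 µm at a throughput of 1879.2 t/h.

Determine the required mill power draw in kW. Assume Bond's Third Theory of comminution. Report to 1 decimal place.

P = 5753.4 kW

W = 10 Wi / √P80 − 10 Wi / √F80
W = 10·8.4·(1/√390 − 1/√4967) = 10·8.4·(0.036448) = 3.0616 kWh/t
P = W·T = 3.0616·1879.2 = 5753.4 kW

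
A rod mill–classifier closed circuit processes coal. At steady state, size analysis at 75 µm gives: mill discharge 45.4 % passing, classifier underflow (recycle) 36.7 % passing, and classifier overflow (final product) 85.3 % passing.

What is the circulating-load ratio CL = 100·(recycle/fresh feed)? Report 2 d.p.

Two-product formula at 75 µm:
d + r·d = r·u + o → r(d−u) = o−d
r = (85.3 − 45.4)/(45.4 − 36.7) = 39.9/8.7 = 4.5862
CL = 100·r = 458.62 %

CL = 458.62 %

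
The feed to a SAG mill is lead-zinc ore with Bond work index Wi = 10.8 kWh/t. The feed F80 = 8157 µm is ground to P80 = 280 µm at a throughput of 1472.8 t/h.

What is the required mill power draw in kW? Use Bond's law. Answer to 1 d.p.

P = 7744.6 kW

W = 10 Wi (1/√P80 − 1/√F80)  [Bond]
W = 10·10.8·(1/√280 − 1/√8157) = 10·10.8·(0.048689) = 5.2584 kWh/t
P_mill = W·ṁ = 5.2584·1472.8 = 7744.6 kW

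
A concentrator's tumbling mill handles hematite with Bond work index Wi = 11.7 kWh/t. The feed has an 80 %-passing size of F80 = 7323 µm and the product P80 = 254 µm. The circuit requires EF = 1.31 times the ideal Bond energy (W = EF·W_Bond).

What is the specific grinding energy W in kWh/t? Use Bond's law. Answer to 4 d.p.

W = 7.8259 kWh/t

W_Bond = 10·Wi·(1/√P₈₀ − 1/√F₈₀)
1/√254 = 0.062746;  1/√7323 = 0.011686
W = 10·11.7·(0.062746 − 0.011686) = 5.9740 kWh/t
Corrected W = EF·W_Bond = 1.31·5.9740 = 7.8259 kWh/t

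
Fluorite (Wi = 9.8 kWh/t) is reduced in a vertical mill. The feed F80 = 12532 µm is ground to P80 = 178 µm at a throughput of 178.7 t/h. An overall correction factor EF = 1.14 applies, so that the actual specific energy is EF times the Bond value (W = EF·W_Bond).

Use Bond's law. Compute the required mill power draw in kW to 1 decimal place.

P = 1318.1 kW

W_Bond = 10·Wi·(1/√P₈₀ − 1/√F₈₀)
W = 10·9.8·(1/√178 − 1/√12532) = 10·9.8·(0.066020) = 6.4700 kWh/t
W_actual = 1.14 × 6.4700 = 7.3758 kWh/t
Power = W × throughput = 7.3758 kWh/t × 178.7 t/h = 1318.1 kW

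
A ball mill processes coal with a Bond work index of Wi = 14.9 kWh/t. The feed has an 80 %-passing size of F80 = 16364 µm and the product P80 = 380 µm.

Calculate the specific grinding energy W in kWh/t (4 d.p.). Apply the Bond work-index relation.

W = 6.4788 kWh/t

W = 10·Wi·(P80^(-½) − F80^(-½))
1/√380 = 0.051299;  1/√16364 = 0.007817
W = 10·14.9·(0.051299 − 0.007817) = 6.4788 kWh/t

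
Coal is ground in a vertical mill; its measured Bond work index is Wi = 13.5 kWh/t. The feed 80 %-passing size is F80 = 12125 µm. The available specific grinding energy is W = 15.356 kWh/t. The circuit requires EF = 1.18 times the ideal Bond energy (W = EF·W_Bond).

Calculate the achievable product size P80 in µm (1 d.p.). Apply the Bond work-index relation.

P80 = 89.9 µm

W = 10 Wi / √P80 − 10 Wi / √F80
W_Bond = W / EF = 15.356 / 1.18 = 13.0136 kWh/t
P80^(−½) = W_Bond/(10 Wi) + F80^(−½)
  = 13.0136/(10·13.5) + 1/√12125 = 0.096397 + 0.009082 = 0.105478
P80 = (1/0.105478)² = 9.4806² = 89.88 µm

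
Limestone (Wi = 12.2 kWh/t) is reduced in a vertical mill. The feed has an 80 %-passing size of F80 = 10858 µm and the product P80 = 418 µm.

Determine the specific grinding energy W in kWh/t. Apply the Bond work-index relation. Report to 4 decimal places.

W = 4.7964 kWh/t

W = 10 Wi (P80^-0.5 − F80^-0.5)
1/√418 = 0.048912;  1/√10858 = 0.009597
W = 10·12.2·(0.048912 − 0.009597) = 4.7964 kWh/t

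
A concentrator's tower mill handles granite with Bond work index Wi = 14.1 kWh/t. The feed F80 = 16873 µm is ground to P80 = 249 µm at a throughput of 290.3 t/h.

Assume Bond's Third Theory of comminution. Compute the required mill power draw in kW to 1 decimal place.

P = 2278.9 kW

W = 10 Wi (P80^-0.5 − F80^-0.5)
W = 10·14.1·(1/√249 − 1/√16873) = 10·14.1·(0.055674) = 7.8500 kWh/t
Mill draw = 7.8500 × 290.3 = 2278.9 kW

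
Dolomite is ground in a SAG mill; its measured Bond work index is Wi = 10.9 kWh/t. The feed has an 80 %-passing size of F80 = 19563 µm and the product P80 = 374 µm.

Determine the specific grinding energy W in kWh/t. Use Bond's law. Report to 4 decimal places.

W = 4.8569 kWh/t

W = 10·Wi·[P80^(−½) − F80^(−½)]
1/√374 = 0.051709;  1/√19563 = 0.007150
W = 10·10.9·(0.051709 − 0.007150) = 4.8569 kWh/t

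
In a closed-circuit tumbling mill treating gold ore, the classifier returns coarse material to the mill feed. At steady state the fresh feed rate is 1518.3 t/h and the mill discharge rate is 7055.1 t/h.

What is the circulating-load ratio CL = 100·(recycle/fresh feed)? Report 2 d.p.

CL = 364.67 %

M = F + R at steady state, so:
R = M − F = 7055.1 − 1518.3 = 5536.8 t/h
CL = 100·R/F = 100·5536.8/1518.3 = 364.67 %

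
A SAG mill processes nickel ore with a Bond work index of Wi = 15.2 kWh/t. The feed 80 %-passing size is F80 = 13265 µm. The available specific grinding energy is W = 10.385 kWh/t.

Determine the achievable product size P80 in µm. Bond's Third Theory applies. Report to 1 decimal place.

W = 10·Wi·[P80^(−½) − F80^(−½)]
⇒ 1/√P80 = W/(10·Wi) + 1/√F80
  = 10.3850/(10·15.2) + 1/√13265 = 0.068322 + 0.008683 = 0.077005
P80 = (1/0.077005)² = 12.9862² = 168.64 µm

P80 = 168.6 µm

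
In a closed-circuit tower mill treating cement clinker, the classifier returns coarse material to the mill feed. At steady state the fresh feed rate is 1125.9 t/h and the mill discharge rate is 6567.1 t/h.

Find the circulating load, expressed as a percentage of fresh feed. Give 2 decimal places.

CL = 483.28 %

Mill node: discharge = fresh + recycle.
R = M − F = 6567.1 − 1125.9 = 5441.2 t/h
CL = 100·R/F = 100·5441.2/1125.9 = 483.28 %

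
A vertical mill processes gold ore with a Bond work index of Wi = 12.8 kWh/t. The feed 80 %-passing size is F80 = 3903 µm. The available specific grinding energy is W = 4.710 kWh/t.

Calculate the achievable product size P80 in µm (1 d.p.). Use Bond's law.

P80 = 358.7 µm

W_Bond = 10·Wi·(1/√P₈₀ − 1/√F₈₀)
P80^-0.5 = F80^-0.5 + W/(10 Wi)
  = 4.7100/(10·12.8) + 1/√3903 = 0.036797 + 0.016007 = 0.052804
P80 = (1/0.052804)² = 18.9381² = 358.65 µm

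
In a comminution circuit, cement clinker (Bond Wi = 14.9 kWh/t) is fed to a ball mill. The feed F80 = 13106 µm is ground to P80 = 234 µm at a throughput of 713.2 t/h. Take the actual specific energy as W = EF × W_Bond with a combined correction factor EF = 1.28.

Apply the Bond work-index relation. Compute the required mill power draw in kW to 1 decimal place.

W_Bond = 10·Wi·(1/√P₈₀ − 1/√F₈₀)
W = 10·14.9·(1/√234 − 1/√13106) = 10·14.9·(0.056637) = 8.4389 kWh/t
Apply correction: 8.4389 × 1.28 = 10.8018 kWh/t
P_mill = W·ṁ = 10.8018·713.2 = 7703.9 kW

P = 7703.9 kW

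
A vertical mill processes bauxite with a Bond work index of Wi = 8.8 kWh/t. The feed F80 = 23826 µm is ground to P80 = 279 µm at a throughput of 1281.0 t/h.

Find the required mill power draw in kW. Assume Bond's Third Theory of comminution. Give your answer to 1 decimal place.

W = 10·Wi·[P80^(−½) − F80^(−½)]
W = 10·8.8·(1/√279 − 1/√23826) = 10·8.8·(0.053390) = 4.6983 kWh/t
Mill draw = 4.6983 × 1281.0 = 6018.5 kW

P = 6018.5 kW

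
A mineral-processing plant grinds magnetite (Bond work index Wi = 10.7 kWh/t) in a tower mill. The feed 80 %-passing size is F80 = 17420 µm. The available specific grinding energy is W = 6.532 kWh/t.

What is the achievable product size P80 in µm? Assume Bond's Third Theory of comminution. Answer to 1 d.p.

P80 = 212.4 µm

W = 10 Wi (1/√P80 − 1/√F80)  [Bond]
⇒ 1/√P80 = W/(10·Wi) + 1/√F80
  = 6.5320/(10·10.7) + 1/√17420 = 0.061047 + 0.007577 = 0.068623
P80 = (1/0.068623)² = 14.5723² = 212.35 µm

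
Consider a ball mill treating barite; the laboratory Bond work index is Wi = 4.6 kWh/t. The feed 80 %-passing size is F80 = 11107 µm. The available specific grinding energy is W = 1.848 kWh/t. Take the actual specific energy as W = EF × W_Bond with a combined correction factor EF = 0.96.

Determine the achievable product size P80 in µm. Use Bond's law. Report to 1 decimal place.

W = 10 Wi (P80^-0.5 − F80^-0.5)
W_Bond = W / EF = 1.848 / 0.96 = 1.9250 kWh/t
P80^(−½) = W_Bond/(10 Wi) + F80^(−½)
  = 1.9250/(10·4.6) + 1/√11107 = 0.041848 + 0.009489 = 0.051336
P80 = (1/0.051336)² = 19.4794² = 379.45 µm

P80 = 379.4 µm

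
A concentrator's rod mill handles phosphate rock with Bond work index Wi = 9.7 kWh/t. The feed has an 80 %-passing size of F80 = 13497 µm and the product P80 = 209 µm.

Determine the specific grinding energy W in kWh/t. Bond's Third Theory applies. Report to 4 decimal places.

W = 10 Wi (P80^-0.5 − F80^-0.5)
1/√209 = 0.069171;  1/√13497 = 0.008608
W = 10·9.7·(0.069171 − 0.008608) = 5.8747 kWh/t

W = 5.8747 kWh/t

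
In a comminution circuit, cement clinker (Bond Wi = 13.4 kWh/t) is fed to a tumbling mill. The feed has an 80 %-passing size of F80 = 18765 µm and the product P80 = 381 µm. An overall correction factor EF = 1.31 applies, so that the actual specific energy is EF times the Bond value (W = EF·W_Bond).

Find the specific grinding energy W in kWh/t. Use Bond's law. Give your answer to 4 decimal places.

W = 10 Wi (1/√P80 − 1/√F80)  [Bond]
1/√381 = 0.051232;  1/√18765 = 0.007300
W = 10·13.4·(0.051232 − 0.007300) = 5.8868 kWh/t
With EF = 1.31: W = 5.8868·1.31 = 7.7117 kWh/t

W = 7.7117 kWh/t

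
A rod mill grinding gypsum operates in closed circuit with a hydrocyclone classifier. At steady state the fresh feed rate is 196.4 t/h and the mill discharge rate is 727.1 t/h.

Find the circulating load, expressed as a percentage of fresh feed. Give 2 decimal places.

M = F + R at steady state, so:
R = M − F = 727.1 − 196.4 = 530.7 t/h
CL = 100·R/F = 100·530.7/196.4 = 270.21 %

CL = 270.21 %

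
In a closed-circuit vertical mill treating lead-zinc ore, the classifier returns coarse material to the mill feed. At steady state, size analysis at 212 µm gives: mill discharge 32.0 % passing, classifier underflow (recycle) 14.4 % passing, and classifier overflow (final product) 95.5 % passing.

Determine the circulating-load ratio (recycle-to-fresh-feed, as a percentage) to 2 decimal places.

CL = 360.80 %

Mass balance on the −212 µm fraction:
(1+r)·d = r·u + o ⇒ r = (o−d)/(d−u)
r = (95.5 − 32.0)/(32.0 − 14.4) = 63.5/17.6 = 3.6080
CL = 100·r = 360.80 %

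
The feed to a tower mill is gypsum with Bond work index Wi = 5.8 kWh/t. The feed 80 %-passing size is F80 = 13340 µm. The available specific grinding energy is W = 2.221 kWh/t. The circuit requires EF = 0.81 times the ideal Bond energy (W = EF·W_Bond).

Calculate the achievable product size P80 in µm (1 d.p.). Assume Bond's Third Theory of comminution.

W = 10·Wi·(P80^(-½) − F80^(-½))
W_Bond = W / EF = 2.221 / 0.81 = 2.7420 kWh/t
P80^-0.5 = F80^-0.5 + W_Bond/(10 Wi)
  = 2.7420/(10·5.8) + 1/√13340 = 0.047275 + 0.008658 = 0.055934
P80 = (1/0.055934)² = 17.8784² = 319.64 µm

P80 = 319.6 µm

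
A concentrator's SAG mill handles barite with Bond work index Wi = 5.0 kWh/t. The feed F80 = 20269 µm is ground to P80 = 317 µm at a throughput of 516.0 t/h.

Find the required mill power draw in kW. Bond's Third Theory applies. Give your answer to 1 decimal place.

Bond: W = 10·Wi·(1/√P80 − 1/√F80)
W = 10·5.0·(1/√317 − 1/√20269) = 10·5.0·(0.049142) = 2.4571 kWh/t
Power = W × throughput = 2.4571 kWh/t × 516.0 t/h = 1267.9 kW

P = 1267.9 kW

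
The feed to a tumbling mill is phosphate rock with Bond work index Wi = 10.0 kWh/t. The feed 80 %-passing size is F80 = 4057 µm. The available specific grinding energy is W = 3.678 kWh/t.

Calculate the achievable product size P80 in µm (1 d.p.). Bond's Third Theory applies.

P80 = 363.1 µm

W = 10·Wi·(P80^(-½) − F80^(-½))
⇒ 1/√P80 = W/(10·Wi) + 1/√F80
  = 3.6780/(10·10.0) + 1/√4057 = 0.036780 + 0.015700 = 0.052480
P80 = (1/0.052480)² = 19.0549² = 363.09 µm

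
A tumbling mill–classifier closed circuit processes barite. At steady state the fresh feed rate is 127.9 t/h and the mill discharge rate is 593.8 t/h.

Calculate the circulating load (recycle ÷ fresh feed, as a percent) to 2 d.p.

CL = 364.27 %

M = F + R at steady state, so:
R = M − F = 593.8 − 127.9 = 465.9 t/h
CL = 100·R/F = 100·465.9/127.9 = 364.27 %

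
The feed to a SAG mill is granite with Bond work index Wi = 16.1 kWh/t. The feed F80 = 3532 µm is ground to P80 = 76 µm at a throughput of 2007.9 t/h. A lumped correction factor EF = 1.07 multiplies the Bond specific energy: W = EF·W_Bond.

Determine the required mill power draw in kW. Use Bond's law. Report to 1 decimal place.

W = 10·Wi·[P80^(−½) − F80^(−½)]
W = 10·16.1·(1/√76 − 1/√3532) = 10·16.1·(0.097882) = 15.7589 kWh/t
Apply correction: 15.7589 × 1.07 = 16.8621 kWh/t
Mill draw = 16.8621 × 2007.9 = 33857.3 kW

P = 33857.3 kW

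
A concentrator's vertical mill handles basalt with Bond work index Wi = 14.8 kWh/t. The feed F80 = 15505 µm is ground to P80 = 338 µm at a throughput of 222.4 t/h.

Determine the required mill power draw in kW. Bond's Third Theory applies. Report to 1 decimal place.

P = 1526.0 kW

W = 10·Wi·(P80^(-½) − F80^(-½))
W = 10·14.8·(1/√338 − 1/√15505) = 10·14.8·(0.046362) = 6.8616 kWh/t
Mill draw = 6.8616 × 222.4 = 1526.0 kW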